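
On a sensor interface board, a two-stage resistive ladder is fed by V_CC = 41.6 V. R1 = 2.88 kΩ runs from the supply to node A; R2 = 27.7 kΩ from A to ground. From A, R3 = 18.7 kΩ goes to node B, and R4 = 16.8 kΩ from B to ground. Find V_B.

V_B ≈ 16.6 V

Looking into the second stage from A: R3 + R4 = 35.50 kΩ appears in parallel with R2.
Effective lower resistance at A: R2 ‖ 35.50 = 15.56 kΩ.
First divider: V_A = V_CC · 15.56/(2.88 + 15.56) = 35.10 V.
Stage 2 is unloaded, so V_B = V_A · R4/(R3+R4) = 35.10 × 16.8/35.50 = 16.61 V.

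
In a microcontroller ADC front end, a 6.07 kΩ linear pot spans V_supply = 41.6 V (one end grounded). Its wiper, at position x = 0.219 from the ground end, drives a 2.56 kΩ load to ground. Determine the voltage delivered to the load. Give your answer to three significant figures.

V_out ≈ 6.48 V

The pot divides into 4.741 kΩ above the wiper and 1.329 kΩ below.
Lower segment in parallel with the load: 1.329 ‖ 2.56 = 0.8750 kΩ.
Then V_out = V_supply · 0.8750/(4.741 + 0.8750) = 6.482 V.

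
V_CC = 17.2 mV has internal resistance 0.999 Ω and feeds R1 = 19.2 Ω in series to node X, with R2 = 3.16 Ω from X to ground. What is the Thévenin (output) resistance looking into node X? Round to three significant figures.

R_th ≈ 2.73 Ω

R1' = 0.999 + 19.2 = 20.20 Ω (source resistance + R1).
With V_CC suppressed (replaced by a short), R_th = R1' ‖ R2 = (20.20 × 3.16)/(20.20 + 3.16) = 2.733 Ω.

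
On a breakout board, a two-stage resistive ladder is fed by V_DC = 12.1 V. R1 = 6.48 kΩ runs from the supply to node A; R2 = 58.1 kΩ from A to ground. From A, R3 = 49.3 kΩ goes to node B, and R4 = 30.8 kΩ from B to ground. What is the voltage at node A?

The second stage (R3 + R4 = 80.10 kΩ) loads node A in parallel with R2.
Effective lower resistance at A: R2 ‖ 80.10 = 33.67 kΩ.
V_A = 12.1 × 33.67/(6.48 + 33.67) = 10.15 V.

V_A ≈ 10.1 V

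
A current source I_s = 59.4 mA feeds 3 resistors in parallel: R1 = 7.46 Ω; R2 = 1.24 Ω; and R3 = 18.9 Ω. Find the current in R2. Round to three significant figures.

Conductances: ΣG = 1/7.46 + 1/1.24 + 1/18.9 = 0.9934 (1/Ω).
Current divider: I(R2) = I_s · G_k/ΣG = 59.4 × (0.8065/0.9934) = 59.4 × 0.8118 = 48.22 mA.

I ≈ 48.2 mA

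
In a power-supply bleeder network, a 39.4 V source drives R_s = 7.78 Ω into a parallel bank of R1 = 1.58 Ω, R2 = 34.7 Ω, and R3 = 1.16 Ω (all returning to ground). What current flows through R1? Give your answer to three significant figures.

Equivalent of the parallel group: R_p = 0.6563 Ω.
Node voltage V_A = V_supply · R_p/(R_s + R_p) = 39.4 × 0.07779 = 3.065 V.
I(R1) = V_A / R1 = 3.065/1.58 = 1.940 A.

I ≈ 1.94 A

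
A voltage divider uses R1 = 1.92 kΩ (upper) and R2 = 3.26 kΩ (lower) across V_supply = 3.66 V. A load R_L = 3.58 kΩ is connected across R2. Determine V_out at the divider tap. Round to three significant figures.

First combine the lower leg with the load: R2 ‖ R_L = 1.706 kΩ.
Voltage divider with the loaded lower leg: V_out = 3.66 × 1.706/(1.92 + 1.706) = 3.66 × 0.4705 = 1.722 V.

V_out ≈ 1.72 V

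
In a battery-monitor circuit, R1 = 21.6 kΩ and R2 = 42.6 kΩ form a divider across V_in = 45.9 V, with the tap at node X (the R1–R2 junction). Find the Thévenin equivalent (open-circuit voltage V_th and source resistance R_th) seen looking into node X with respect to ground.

With X open, the divider is unloaded: V_th = 45.9 × 42.6/64.20 = 30.46 V.
Zeroing V_in shorts the top of R1 to ground, so R_th = R1 ‖ R2 = 14.33 kΩ.

V_th ≈ 30.5 V, R_th ≈ 14.3 kΩ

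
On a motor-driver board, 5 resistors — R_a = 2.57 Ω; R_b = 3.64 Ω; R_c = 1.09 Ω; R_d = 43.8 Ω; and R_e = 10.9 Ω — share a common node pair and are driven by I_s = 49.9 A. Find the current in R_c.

I ≈ 27.0 A

Conductances: ΣG = 1/2.57 + 1/3.64 + 1/1.09 + 1/43.8 + 1/10.9 = 1.696 (1/Ω).
R_c takes the fraction G_k/ΣG = 0.9174/1.696 = 0.5410, so I = 49.9 × 0.5410 = 27.00 A.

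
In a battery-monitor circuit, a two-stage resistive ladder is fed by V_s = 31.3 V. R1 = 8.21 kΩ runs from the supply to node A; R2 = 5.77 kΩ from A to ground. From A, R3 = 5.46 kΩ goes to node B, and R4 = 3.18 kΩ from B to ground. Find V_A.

Looking into the second stage from A: R3 + R4 = 8.640 kΩ appears in parallel with R2.
R2 ‖ (R3+R4) = 3.460 kΩ.
V_A = 31.3 × 3.460/(8.21 + 3.460) = 9.279 V.

V_A ≈ 9.28 V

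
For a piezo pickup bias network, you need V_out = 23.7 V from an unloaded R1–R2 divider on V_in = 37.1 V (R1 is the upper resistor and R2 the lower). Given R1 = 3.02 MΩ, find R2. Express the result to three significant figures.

R2 ≈ 5.34 MΩ

The divider ratio is R2/(R1+R2) = 23.7/37.1 = 0.6388.
R2 = R1 · 0.6388/(1 − 0.6388) = 5.341 MΩ.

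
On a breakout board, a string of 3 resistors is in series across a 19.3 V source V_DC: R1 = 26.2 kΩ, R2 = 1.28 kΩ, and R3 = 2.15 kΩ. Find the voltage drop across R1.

V ≈ 17.1 V

Total series resistance ΣR = 26.2 + 1.28 + 2.15 = 29.63 kΩ.
By the voltage-divider rule, V = 19.3 × 26.20/29.63 = 17.07 V.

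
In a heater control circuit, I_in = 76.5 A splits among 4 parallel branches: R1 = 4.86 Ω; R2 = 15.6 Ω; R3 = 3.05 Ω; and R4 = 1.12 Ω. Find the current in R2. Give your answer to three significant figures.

Total conductance ΣG = 1/4.86 + 1/15.6 + 1/3.05 + 1/1.12 = 1.491 (units of 1/Ω).
Current divider: I(R2) = I_in · G_k/ΣG = 76.5 × (0.06410/1.491) = 76.5 × 0.04300 = 3.290 A.

I ≈ 3.29 A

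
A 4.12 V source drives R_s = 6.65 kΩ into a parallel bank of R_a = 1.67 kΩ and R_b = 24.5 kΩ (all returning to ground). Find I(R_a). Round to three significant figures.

I ≈ 0.470 mA

Combine the parallel branches: R_p = (1/1.67 + 1/24.5)⁻¹ = 1.563 kΩ.
V_A = 4.12 × 1.563/8.213 = 0.7842 V.
I(R_a) = V_A / R_a = 0.7842/1.67 = 0.4696 mA.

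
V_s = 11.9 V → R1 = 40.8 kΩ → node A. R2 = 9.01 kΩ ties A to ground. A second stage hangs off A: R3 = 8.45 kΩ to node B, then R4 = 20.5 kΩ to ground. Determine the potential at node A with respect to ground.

The second stage (R3 + R4 = 28.95 kΩ) loads node A in parallel with R2.
R2 ‖ (R3+R4) = 6.871 kΩ.
First divider: V_A = V_s · 6.871/(40.8 + 6.871) = 1.715 V.

V_A ≈ 1.72 V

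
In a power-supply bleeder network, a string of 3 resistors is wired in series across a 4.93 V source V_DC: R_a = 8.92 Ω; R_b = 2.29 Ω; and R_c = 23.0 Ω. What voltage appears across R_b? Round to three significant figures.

V ≈ 0.330 V

Series total: ΣR = 8.92 + 2.29 + 23.0 = 34.21 Ω.
By the voltage-divider rule, V = 4.93 × 2.290/34.21 = 0.3300 V.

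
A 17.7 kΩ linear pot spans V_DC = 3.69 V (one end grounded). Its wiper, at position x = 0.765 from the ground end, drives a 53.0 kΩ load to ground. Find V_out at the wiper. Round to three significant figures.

Split the track: R_lower = x·R_p = 13.54 kΩ, R_upper = (1−x)·R_p = 4.159 kΩ.
R_L loads the lower segment: effective lower R = 10.79 kΩ.
Then V_out = V_DC · 10.79/(4.159 + 10.79) = 2.663 V.

V_out ≈ 2.66 V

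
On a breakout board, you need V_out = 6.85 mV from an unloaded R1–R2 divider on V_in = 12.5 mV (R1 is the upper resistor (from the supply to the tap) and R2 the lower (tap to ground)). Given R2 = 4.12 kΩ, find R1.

R1 ≈ 3.40 kΩ

The divider ratio is R2/(R1+R2) = 6.85/12.5 = 0.5480.
R1 = R2·(1/k − 1) = 4.12 × 0.8248 = 3.398 kΩ.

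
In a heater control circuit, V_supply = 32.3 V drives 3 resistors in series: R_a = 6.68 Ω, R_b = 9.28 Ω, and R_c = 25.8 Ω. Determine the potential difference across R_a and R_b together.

Total series resistance ΣR = 6.68 + 9.28 + 25.8 = 41.76 Ω.
R_{R_a..R_b} = 6.68 + 9.28 = 15.96 Ω.
By the voltage-divider rule, V = 32.3 × 15.96/41.76 = 12.34 V.

V ≈ 12.3 V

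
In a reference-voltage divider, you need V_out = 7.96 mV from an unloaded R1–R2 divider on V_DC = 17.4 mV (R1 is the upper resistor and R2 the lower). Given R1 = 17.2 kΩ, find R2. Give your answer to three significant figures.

R2 ≈ 14.5 kΩ

Required fraction k = V_out/V_DC = 0.4575.
So R2 = R1 · V_out/(V_DC − V_out) = 17.2 × 7.96/(17.4 − 7.96) = 17.2 × 0.8432 = 14.50 kΩ.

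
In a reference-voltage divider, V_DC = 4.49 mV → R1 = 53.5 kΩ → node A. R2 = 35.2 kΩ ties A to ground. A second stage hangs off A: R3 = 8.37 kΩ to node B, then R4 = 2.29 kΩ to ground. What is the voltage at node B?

V_B ≈ 0.128 mV

Looking into the second stage from A: R3 + R4 = 10.66 kΩ appears in parallel with R2.
R2 ‖ (R3+R4) = 8.182 kΩ.
First divider: V_A = V_DC · 8.182/(53.5 + 8.182) = 0.5956 mV.
V_B = V_A × 0.2148 = 0.1279 mV.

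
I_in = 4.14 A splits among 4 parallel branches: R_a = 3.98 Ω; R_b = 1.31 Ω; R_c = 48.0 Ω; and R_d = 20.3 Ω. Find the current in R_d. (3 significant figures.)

Total conductance ΣG = 1/3.98 + 1/1.31 + 1/48.0 + 1/20.3 = 1.085 (units of 1/Ω).
By the current-divider rule, I = I_in · G_k/ΣG = 4.14 × 0.04541 = 0.1880 A.

I ≈ 0.188 A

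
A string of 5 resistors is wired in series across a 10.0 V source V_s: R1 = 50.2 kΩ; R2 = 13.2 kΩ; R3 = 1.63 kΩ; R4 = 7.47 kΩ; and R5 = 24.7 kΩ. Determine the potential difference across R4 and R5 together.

Series total: ΣR = 50.2 + 13.2 + 1.63 + 7.47 + 24.7 = 97.20 kΩ.
R_{R4..R5} = 7.47 + 24.7 = 32.17 kΩ.
By the voltage-divider rule, V = 10.0 × 32.17/97.20 = 3.310 V.

V ≈ 3.31 V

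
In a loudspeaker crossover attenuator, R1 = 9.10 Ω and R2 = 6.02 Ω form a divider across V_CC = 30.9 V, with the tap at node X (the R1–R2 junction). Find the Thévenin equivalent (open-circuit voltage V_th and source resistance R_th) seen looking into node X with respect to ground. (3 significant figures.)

With X open, the divider is unloaded: V_th = 30.9 × 6.02/15.12 = 12.30 V.
Looking into X with the source shorted: R_th = R1·R2/(R1+R2) = 9.100 × 6.02/15.12 = 3.623 Ω.

V_th ≈ 12.3 V, R_th ≈ 3.62 Ω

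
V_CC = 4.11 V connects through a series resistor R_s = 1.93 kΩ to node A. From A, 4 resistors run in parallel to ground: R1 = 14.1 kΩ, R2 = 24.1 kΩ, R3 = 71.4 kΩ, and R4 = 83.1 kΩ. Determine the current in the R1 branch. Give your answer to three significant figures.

I ≈ 0.230 mA

Equivalent of the parallel group: R_p = 7.223 kΩ.
V_A = 4.11 × 7.223/9.153 = 3.243 V.
Branch current I = V_A/R1 = 3.243/14.1 = 0.2300 mA.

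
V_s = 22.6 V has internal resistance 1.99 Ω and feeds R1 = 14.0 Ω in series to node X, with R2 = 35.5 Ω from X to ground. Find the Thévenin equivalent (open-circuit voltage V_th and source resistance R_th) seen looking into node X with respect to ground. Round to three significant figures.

V_th ≈ 15.6 V, R_th ≈ 11.0 Ω

R1' = 1.99 + 14.0 = 15.99 Ω (source resistance + R1).
With X open, the divider is unloaded: V_th = 22.6 × 35.5/51.49 = 15.58 V.
Looking into X with the source shorted: R_th = R1'·R2/(R1'+R2) = 15.99 × 35.5/51.49 = 11.02 Ω.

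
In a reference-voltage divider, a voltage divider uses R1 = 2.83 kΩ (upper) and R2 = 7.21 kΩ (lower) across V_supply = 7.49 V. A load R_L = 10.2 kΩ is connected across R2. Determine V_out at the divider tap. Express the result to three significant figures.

First combine the lower leg with the load: R2 ‖ R_L = 4.224 kΩ.
Now apply the divider: V_out = 7.49 × 0.5988 = 4.485 V.

V_out ≈ 4.49 V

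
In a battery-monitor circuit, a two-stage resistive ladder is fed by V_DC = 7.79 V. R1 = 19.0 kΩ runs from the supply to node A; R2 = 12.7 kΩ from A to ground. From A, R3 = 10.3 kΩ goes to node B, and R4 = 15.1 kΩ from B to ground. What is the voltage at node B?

Looking into the second stage from A: R3 + R4 = 25.40 kΩ appears in parallel with R2.
Effective lower resistance at A: R2 ‖ 25.40 = 8.467 kΩ.
First divider: V_A = V_DC · 8.467/(19.0 + 8.467) = 2.401 V.
Stage 2 is unloaded, so V_B = V_A · R4/(R3+R4) = 2.401 × 15.1/25.40 = 1.428 V.

V_B ≈ 1.43 V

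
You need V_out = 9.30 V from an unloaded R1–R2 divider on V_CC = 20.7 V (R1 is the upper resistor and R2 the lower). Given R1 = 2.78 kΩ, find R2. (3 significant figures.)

R2 ≈ 2.27 kΩ

The divider ratio is R2/(R1+R2) = 9.30/20.7 = 0.4493.
So R2 = R1 · V_out/(V_CC − V_out) = 2.78 × 9.30/(20.7 − 9.30) = 2.78 × 0.8158 = 2.268 kΩ.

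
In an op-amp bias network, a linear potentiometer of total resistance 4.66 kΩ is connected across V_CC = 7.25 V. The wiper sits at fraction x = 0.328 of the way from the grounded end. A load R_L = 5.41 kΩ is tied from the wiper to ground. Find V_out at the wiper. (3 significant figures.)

V_out ≈ 2.00 V

Lower segment x·R_p = 1.528 kΩ; upper segment (1−x)·R_p = 3.132 kΩ.
Lower segment in parallel with the load: 1.528 ‖ 5.41 = 1.192 kΩ.
Loaded-divider output: V_out = 7.25 × 0.2757 = 1.999 V.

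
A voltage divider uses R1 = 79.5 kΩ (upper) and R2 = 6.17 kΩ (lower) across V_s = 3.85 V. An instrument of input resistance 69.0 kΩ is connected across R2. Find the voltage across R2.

V_out ≈ 0.256 V

First combine the lower leg with the load: R2 ‖ R_L = 5.664 kΩ.
Then V_out = V_s · R2'/(R1 + R2') = 3.85 × 5.664/85.16 = 0.2560 V.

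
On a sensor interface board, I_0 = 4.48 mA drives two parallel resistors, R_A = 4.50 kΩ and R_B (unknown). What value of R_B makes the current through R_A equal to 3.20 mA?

R_B ≈ 11.3 kΩ

The fraction through R_A equals R_B/(R_A+R_B).
3.20/4.48 = R_B/(R_A + R_B) → R_B = R_A · (0.7143)/(1 − 0.7143) = 4.50 × 2.500 = 11.25 kΩ.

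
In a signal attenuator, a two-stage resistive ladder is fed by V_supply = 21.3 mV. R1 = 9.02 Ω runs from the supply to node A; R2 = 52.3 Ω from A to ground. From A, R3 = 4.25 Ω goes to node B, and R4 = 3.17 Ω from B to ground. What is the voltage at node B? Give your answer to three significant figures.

V_B ≈ 3.81 mV

The second stage (R3 + R4 = 7.420 Ω) loads node A in parallel with R2.
Effective lower resistance at A: R2 ‖ 7.420 = 6.498 Ω.
So V_A = 21.3 × 0.4187 = 8.919 mV.
V_B = V_A × 0.4272 = 3.811 mV.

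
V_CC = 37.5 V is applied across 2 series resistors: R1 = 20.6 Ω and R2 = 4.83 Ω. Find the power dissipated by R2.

ΣR = 25.43 Ω → I = 37.5/25.43 = 1.475 A.
P(R2) = I²·R2 = (1.475)² × 4.83 = 10.50 W.

P ≈ 10.5 W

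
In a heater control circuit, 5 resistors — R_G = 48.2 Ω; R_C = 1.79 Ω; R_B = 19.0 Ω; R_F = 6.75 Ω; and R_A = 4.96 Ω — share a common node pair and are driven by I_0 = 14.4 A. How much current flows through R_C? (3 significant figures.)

I ≈ 8.19 A

Conductances: ΣG = 1/48.2 + 1/1.79 + 1/19.0 + 1/6.75 + 1/4.96 = 0.9818 (1/Ω).
By the current-divider rule, I = I_0 · G_k/ΣG = 14.4 × 0.5690 = 8.194 A.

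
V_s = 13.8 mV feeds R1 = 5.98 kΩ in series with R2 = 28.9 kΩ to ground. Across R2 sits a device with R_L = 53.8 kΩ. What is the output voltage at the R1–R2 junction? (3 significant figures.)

V_out ≈ 10.5 mV

R2 ‖ R_L = (28.9 × 53.8)/(28.9 + 53.8) = 18.80 kΩ.
Now apply the divider: V_out = 13.8 × 0.7587 = 10.47 mV.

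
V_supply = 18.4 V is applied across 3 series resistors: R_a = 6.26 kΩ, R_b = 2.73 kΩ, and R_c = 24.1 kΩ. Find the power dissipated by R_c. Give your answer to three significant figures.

P ≈ 7.45 mW

ΣR = 33.09 kΩ → I = 18.4/33.09 = 0.5561 mA.
V(R_c) = I·R = 13.40 V; P = V·I = 13.40 × 0.5561 = 7.452 mW.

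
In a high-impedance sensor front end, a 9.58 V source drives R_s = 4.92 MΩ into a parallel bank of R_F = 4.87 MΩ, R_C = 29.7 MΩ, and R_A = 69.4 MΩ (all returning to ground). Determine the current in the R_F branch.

Equivalent of the parallel group: R_p = 3.946 MΩ.
Node voltage V_A = V_supply · R_p/(R_s + R_p) = 9.58 × 0.4451 = 4.264 V.
I(R_F) = V_A / R_F = 4.264/4.87 = 0.8755 µA.

I ≈ 0.876 µA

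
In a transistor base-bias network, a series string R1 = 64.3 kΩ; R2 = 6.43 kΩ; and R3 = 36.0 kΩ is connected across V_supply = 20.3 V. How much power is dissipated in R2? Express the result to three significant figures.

The common current is I = 20.3/106.7 = 0.1902 mA.
P = I²R = 0.03618 × 6.43 = 0.2326 mW.

P ≈ 0.233 mW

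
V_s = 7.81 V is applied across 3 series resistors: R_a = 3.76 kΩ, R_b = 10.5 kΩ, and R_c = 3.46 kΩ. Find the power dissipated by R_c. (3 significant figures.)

P ≈ 0.672 mW

ΣR = 17.72 kΩ → I = 7.81/17.72 = 0.4407 mA.
P(R_c) = I²·R_c = (0.4407)² × 3.46 = 0.6721 mW.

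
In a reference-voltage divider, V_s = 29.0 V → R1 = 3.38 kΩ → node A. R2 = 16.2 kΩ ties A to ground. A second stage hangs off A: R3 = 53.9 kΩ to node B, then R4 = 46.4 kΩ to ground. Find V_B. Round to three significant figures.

Looking into the second stage from A: R3 + R4 = 100.3 kΩ appears in parallel with R2.
Effective lower resistance at A: R2 ‖ 100.3 = 13.95 kΩ.
V_A = 29.0 × 13.95/(3.38 + 13.95) = 23.34 V.
V_B = V_A × 0.4626 = 10.80 V.

V_B ≈ 10.8 V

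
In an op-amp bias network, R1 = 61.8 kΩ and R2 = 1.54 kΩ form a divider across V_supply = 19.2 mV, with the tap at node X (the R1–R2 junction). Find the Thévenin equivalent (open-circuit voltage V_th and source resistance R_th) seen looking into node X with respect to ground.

V_th ≈ 0.467 mV, R_th ≈ 1.50 kΩ

V_th is the unloaded tap voltage: V_supply · R2/(R1+R2) = 19.2 × 0.02431 = 0.4668 mV.
Looking into X with the source shorted: R_th = R1·R2/(R1+R2) = 61.80 × 1.54/63.34 = 1.503 kΩ.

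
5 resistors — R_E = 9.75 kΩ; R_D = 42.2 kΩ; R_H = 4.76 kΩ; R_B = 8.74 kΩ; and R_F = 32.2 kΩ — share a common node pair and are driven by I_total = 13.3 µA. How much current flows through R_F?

Conductances: ΣG = 1/9.75 + 1/42.2 + 1/4.76 + 1/8.74 + 1/32.2 = 0.4818 (1/kΩ).
Current divider: I(R_F) = I_total · G_k/ΣG = 13.3 × (0.03106/0.4818) = 13.3 × 0.06446 = 0.8573 µA.

I ≈ 0.857 µA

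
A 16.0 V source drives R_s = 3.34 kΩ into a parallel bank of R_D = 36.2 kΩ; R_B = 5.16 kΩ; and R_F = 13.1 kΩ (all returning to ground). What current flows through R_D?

I ≈ 0.222 mA

Combine the parallel branches: R_p = (1/36.2 + 1/5.16 + 1/13.1)⁻¹ = 3.358 kΩ.
V_A = 16.0 × 3.358/6.698 = 8.022 V.
I(R_D) = V_A / R_D = 8.022/36.2 = 0.2216 mA.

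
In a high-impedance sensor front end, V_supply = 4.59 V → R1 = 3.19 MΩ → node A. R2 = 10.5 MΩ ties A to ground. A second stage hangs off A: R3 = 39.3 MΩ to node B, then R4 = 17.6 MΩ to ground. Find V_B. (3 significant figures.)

V_B ≈ 1.04 V

Node A sees R2 in parallel with the series input of stage 2, R3 + R4 = 56.90 MΩ.
R2 ‖ (R3+R4) = 8.864 MΩ.
First divider: V_A = V_supply · 8.864/(3.19 + 8.864) = 3.375 V.
V_B = V_A × 0.3093 = 1.044 V.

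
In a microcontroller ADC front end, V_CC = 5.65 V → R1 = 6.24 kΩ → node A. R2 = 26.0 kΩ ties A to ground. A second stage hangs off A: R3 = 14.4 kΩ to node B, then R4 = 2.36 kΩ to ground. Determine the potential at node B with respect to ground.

V_B ≈ 0.493 V

Node A sees R2 in parallel with the series input of stage 2, R3 + R4 = 16.76 kΩ.
Effective lower resistance at A: R2 ‖ 16.76 = 10.19 kΩ.
First divider: V_A = V_CC · 10.19/(6.24 + 10.19) = 3.504 V.
Then the unloaded second divider: V_B = V_A × R4/(R3+R4) = 3.504 × 0.1408 = 0.4934 V.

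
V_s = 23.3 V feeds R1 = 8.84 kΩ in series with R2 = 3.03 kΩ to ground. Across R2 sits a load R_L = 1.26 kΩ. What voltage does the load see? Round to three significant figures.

First combine the lower leg with the load: R2 ‖ R_L = 0.8899 kΩ.
Then V_out = V_s · R2'/(R1 + R2') = 23.3 × 0.8899/9.730 = 2.131 V.

V_out ≈ 2.13 V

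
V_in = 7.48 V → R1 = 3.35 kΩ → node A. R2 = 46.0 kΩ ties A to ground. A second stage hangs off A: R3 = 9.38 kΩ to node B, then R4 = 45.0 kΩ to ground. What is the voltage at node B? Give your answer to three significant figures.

The second stage (R3 + R4 = 54.38 kΩ) loads node A in parallel with R2.
R2 ‖ (R3+R4) = 24.92 kΩ.
First divider: V_A = V_in · 24.92/(3.35 + 24.92) = 6.594 V.
Stage 2 is unloaded, so V_B = V_A · R4/(R3+R4) = 6.594 × 45.0/54.38 = 5.456 V.

V_B ≈ 5.46 V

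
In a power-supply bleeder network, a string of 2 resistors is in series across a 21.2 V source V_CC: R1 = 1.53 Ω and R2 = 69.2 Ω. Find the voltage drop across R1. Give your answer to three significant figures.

ΣR = 1.53 + 69.2 = 70.73 Ω.
V = V_CC · R/ΣR = 21.2 × 0.02163 = 0.4586 V.

V ≈ 0.459 V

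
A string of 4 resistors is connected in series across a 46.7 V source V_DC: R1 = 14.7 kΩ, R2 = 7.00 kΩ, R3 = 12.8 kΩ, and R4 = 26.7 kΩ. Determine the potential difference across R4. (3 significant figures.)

V ≈ 20.4 V

Total series resistance ΣR = 14.7 + 7.00 + 12.8 + 26.7 = 61.20 kΩ.
V = V_DC · R/ΣR = 46.7 × 0.4363 = 20.37 V.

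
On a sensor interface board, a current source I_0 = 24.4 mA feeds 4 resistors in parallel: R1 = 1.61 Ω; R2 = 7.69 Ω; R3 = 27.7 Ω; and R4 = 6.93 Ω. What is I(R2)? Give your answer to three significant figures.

I ≈ 3.41 mA

ΣG = 1/1.61 + 1/7.69 + 1/27.7 + 1/6.93 = 0.9316.
By the current-divider rule, I = I_0 · G_k/ΣG = 24.4 × 0.1396 = 3.406 mA.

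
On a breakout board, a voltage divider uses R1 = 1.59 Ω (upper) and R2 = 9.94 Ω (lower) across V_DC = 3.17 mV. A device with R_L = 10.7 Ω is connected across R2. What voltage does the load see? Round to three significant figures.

V_out ≈ 2.42 mV

First combine the lower leg with the load: R2 ‖ R_L = 5.153 Ω.
Now apply the divider: V_out = 3.17 × 0.7642 = 2.423 mV.
(Unloaded it would be 2.73 mV; the load pulls it down.)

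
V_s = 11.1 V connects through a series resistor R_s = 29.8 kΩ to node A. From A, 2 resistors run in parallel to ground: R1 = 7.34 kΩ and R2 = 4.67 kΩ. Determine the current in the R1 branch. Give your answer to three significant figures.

I ≈ 0.132 mA

Combine the parallel branches: R_p = (1/7.34 + 1/4.67)⁻¹ = 2.854 kΩ.
V_A = 11.1 × 2.854/32.65 = 0.9702 V.
I(R1) = V_A / R1 = 0.9702/7.34 = 0.1322 mA.
(Check via current divider: I_total = 0.3399 mA; share G_k/ΣG = 0.3888 → same result.)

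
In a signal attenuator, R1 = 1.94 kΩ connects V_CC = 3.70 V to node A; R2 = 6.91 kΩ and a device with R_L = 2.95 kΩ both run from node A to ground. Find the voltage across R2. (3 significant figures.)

V_out ≈ 1.91 V

First combine the lower leg with the load: R2 ‖ R_L = 2.067 kΩ.
Now apply the divider: V_out = 3.70 × 0.5159 = 1.909 V.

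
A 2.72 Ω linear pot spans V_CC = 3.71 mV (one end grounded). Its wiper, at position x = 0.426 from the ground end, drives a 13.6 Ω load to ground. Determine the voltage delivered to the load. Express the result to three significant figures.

V_out ≈ 1.51 mV

The pot divides into 1.561 Ω above the wiper and 1.159 Ω below.
Lower segment in parallel with the load: 1.159 ‖ 13.6 = 1.068 Ω.
Loaded-divider output: V_out = 3.71 × 0.4061 = 1.507 mV.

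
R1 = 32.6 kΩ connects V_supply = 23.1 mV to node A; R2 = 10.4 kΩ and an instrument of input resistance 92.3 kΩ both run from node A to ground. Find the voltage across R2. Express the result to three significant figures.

V_out ≈ 5.15 mV

The load sits in parallel with R2, giving an effective lower resistance R2' = R2·R_L/(R2+R_L) = 9.347 kΩ.
Voltage divider with the loaded lower leg: V_out = 23.1 × 9.347/(32.6 + 9.347) = 23.1 × 0.2228 = 5.147 mV.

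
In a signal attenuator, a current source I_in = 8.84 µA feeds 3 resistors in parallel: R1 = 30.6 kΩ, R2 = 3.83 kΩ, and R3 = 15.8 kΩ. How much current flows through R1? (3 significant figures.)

I ≈ 0.809 µA

Total conductance ΣG = 1/30.6 + 1/3.83 + 1/15.8 = 0.3571 (units of 1/kΩ).
By the current-divider rule, I = I_in · G_k/ΣG = 8.84 × 0.09152 = 0.8091 µA.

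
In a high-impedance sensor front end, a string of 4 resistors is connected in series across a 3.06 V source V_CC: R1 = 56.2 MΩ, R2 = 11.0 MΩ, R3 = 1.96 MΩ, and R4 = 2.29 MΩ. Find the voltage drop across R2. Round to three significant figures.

Total series resistance ΣR = 56.2 + 11.0 + 1.96 + 2.29 = 71.45 MΩ.
V = V_CC · R/ΣR = 3.06 × 0.1540 = 0.4711 V.

V ≈ 0.471 V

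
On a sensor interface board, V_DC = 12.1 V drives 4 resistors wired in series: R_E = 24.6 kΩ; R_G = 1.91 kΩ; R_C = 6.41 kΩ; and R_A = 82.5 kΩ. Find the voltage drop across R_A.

V ≈ 8.65 V

ΣR = 24.6 + 1.91 + 6.41 + 82.5 = 115.4 kΩ.
By the voltage-divider rule, V = 12.1 × 82.50/115.4 = 8.649 V.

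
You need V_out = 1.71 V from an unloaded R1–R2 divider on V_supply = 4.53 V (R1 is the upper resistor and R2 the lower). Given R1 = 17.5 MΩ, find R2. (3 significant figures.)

V_out/V_supply = R2/(R1+R2) = 0.3775.
R2 = R1 · 0.3775/(1 − 0.3775) = 10.61 MΩ.

R2 ≈ 10.6 MΩ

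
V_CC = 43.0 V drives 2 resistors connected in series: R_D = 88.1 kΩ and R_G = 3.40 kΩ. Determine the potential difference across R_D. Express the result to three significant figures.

V ≈ 41.4 V

Series total: ΣR = 88.1 + 3.40 = 91.50 kΩ.
By the voltage-divider rule, V = 43.0 × 88.10/91.50 = 41.40 V.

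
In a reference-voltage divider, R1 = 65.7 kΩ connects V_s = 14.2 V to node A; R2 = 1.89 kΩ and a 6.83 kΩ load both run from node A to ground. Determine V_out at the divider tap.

The load sits in parallel with R2, giving an effective lower resistance R2' = R2·R_L/(R2+R_L) = 1.480 kΩ.
Then V_out = V_s · R2'/(R1 + R2') = 14.2 × 1.480/67.18 = 0.3129 V.

V_out ≈ 0.313 V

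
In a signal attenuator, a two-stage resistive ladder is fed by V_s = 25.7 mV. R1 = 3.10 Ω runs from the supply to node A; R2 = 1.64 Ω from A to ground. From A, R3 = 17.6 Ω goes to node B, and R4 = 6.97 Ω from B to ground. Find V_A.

V_A ≈ 8.52 mV

Looking into the second stage from A: R3 + R4 = 24.57 Ω appears in parallel with R2.
R2 ‖ (R3+R4) = 1.537 Ω.
First divider: V_A = V_s · 1.537/(3.10 + 1.537) = 8.520 mV.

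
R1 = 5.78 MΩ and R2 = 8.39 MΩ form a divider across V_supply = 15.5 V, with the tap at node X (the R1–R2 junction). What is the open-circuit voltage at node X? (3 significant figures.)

V_th ≈ 9.18 V

V_th is the unloaded tap voltage: V_supply · R2/(R1+R2) = 15.5 × 0.5921 = 9.177 V.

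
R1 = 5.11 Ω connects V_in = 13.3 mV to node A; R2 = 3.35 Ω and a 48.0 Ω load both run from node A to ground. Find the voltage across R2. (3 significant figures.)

R2 ‖ R_L = (3.35 × 48.0)/(3.35 + 48.0) = 3.131 Ω.
Now apply the divider: V_out = 13.3 × 0.3800 = 5.054 mV.
(Unloaded it would be 5.27 mV; the load pulls it down.)

V_out ≈ 5.05 mV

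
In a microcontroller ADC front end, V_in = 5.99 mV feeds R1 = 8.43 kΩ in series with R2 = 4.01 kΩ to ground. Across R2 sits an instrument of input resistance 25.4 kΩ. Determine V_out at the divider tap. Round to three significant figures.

V_out ≈ 1.74 mV

R2 ‖ R_L = (4.01 × 25.4)/(4.01 + 25.4) = 3.463 kΩ.
Then V_out = V_in · R2'/(R1 + R2') = 5.99 × 3.463/11.89 = 1.744 mV.
(Unloaded it would be 1.93 mV; the load pulls it down.)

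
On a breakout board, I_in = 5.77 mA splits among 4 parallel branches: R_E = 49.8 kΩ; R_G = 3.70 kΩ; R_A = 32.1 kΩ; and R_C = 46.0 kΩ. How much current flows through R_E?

I ≈ 0.338 mA

Total conductance ΣG = 1/49.8 + 1/3.70 + 1/32.1 + 1/46.0 = 0.3432 (units of 1/kΩ).
Current divider: I(R_E) = I_in · G_k/ΣG = 5.77 × (0.02008/0.3432) = 5.77 × 0.05850 = 0.3376 mA.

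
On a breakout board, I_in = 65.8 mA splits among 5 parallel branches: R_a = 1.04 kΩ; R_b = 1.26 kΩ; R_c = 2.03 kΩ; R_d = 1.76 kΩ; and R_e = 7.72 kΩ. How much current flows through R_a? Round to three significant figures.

Conductances: ΣG = 1/1.04 + 1/1.26 + 1/2.03 + 1/1.76 + 1/7.72 = 2.946 (1/kΩ).
By the current-divider rule, I = I_in · G_k/ΣG = 65.8 × 0.3264 = 21.48 mA.

I ≈ 21.5 mA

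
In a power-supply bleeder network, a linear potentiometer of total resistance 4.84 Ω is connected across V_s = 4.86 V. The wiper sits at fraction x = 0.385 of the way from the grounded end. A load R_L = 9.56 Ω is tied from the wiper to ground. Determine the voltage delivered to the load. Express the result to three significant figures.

V_out ≈ 1.67 V

Split the track: R_lower = x·R_p = 1.863 Ω, R_upper = (1−x)·R_p = 2.977 Ω.
Lower segment in parallel with the load: 1.863 ‖ 9.56 = 1.559 Ω.
V_out = 4.86 × 1.559/(2.977 + 1.559) = 1.671 V.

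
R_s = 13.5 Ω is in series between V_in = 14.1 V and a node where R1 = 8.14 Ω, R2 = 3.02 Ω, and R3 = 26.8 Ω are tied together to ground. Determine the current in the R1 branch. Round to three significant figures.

Equivalent of the parallel group: R_p = 2.035 Ω.
V_A = 14.1 × 2.035/15.54 = 1.847 V.
Branch current I = V_A/R1 = 1.847/8.14 = 0.2270 A.

I ≈ 0.227 A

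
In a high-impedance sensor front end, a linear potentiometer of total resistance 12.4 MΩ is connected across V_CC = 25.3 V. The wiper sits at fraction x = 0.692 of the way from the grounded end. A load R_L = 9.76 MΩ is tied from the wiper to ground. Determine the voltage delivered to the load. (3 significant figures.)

V_out ≈ 13.8 V

Lower segment x·R_p = 8.581 MΩ; upper segment (1−x)·R_p = 3.819 MΩ.
Lower segment in parallel with the load: 8.581 ‖ 9.76 = 4.566 MΩ.
Then V_out = V_CC · 4.566/(3.819 + 4.566) = 13.78 V.
(Unloaded: V_out = x·V_CC = 17.5 V.)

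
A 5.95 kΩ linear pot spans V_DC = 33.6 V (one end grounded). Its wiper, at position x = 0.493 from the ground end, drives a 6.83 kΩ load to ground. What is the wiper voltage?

Lower segment x·R_p = 2.933 kΩ; upper segment (1−x)·R_p = 3.017 kΩ.
(x·R_p) ‖ R_L = 2.052 kΩ.
Then V_out = V_DC · 2.052/(3.017 + 2.052) = 13.60 V.
(Unloaded: V_out = x·V_DC = 16.6 V.)

V_out ≈ 13.6 V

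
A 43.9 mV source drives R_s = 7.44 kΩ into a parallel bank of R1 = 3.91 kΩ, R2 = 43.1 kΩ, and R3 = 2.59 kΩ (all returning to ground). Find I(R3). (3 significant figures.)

I ≈ 2.85 µA

Combine the parallel branches: R_p = (1/3.91 + 1/43.1 + 1/2.59)⁻¹ = 1.504 kΩ.
V_A by voltage divider: V_A = 43.9 × 1.504/(7.44 + 1.504) = 7.381 mV.
I(R3) = V_A / R3 = 7.381/2.59 = 2.850 µA.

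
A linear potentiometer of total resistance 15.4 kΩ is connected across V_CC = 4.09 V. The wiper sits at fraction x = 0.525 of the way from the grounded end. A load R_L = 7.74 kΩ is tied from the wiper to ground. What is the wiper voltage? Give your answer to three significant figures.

V_out ≈ 1.44 V

Lower segment x·R_p = 8.085 kΩ; upper segment (1−x)·R_p = 7.315 kΩ.
Lower segment in parallel with the load: 8.085 ‖ 7.74 = 3.954 kΩ.
Then V_out = V_CC · 3.954/(7.315 + 3.954) = 1.435 V.
(Unloaded: V_out = x·V_CC = 2.15 V.)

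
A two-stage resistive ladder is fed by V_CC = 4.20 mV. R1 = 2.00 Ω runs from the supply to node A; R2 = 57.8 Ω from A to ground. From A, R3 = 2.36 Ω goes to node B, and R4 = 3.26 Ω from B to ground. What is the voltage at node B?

Looking into the second stage from A: R3 + R4 = 5.620 Ω appears in parallel with R2.
R2 ‖ (R3+R4) = 5.122 Ω.
So V_A = 4.20 × 0.7192 = 3.021 mV.
Then the unloaded second divider: V_B = V_A × R4/(R3+R4) = 3.021 × 0.5801 = 1.752 mV.

V_B ≈ 1.75 mV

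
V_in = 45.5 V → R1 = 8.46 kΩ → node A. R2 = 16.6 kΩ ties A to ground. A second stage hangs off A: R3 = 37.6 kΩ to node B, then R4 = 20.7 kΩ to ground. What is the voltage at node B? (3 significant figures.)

V_B ≈ 9.76 V

The second stage (R3 + R4 = 58.30 kΩ) loads node A in parallel with R2.
R2 ‖ (R3+R4) = 12.92 kΩ.
V_A = 45.5 × 12.92/(8.46 + 12.92) = 27.50 V.
Then the unloaded second divider: V_B = V_A × R4/(R3+R4) = 27.50 × 0.3551 = 9.763 V.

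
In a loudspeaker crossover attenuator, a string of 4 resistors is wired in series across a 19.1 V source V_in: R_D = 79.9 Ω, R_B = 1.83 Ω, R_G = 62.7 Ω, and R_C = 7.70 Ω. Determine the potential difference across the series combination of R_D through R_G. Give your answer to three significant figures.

V ≈ 18.1 V

ΣR = 79.9 + 1.83 + 62.7 + 7.70 = 152.1 Ω.
R_{R_D..R_G} = 79.9 + 1.83 + 62.7 = 144.4 Ω.
V = V_in · R/ΣR = 19.1 × 0.9494 = 18.13 V.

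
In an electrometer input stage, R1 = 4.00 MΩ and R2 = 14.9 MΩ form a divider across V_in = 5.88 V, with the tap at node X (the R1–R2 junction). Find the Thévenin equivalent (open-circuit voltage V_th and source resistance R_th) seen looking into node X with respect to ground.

V_th is the unloaded tap voltage: V_in · R2/(R1+R2) = 5.88 × 0.7884 = 4.636 V.
Zeroing V_in shorts the top of R1 to ground, so R_th = R1 ‖ R2 = 3.153 MΩ.

V_th ≈ 4.64 V, R_th ≈ 3.15 MΩ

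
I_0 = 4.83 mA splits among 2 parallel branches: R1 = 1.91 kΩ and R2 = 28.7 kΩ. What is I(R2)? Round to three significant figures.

For two parallel branches, I_k = I_0 · (other R)/(sum of R).
I(R2) = 4.83 × 1.91/(1.91 + 28.7) = 4.83 × 0.06240 = 0.3014 mA.

I ≈ 0.301 mA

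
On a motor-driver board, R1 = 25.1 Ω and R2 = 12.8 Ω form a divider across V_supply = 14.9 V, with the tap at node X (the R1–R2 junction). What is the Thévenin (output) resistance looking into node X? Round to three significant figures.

With V_supply suppressed (replaced by a short), R_th = R1 ‖ R2 = (25.10 × 12.8)/(25.10 + 12.8) = 8.477 Ω.

R_th ≈ 8.48 Ω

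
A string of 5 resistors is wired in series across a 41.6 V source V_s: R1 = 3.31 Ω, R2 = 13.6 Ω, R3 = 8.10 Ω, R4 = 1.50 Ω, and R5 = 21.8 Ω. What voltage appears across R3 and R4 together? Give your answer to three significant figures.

ΣR = 3.31 + 13.6 + 8.10 + 1.50 + 21.8 = 48.31 Ω.
R_{R3..R4} = 8.10 + 1.50 = 9.600 Ω.
Voltage divider: V = V_s · (9.600 / 48.31) = 41.6 × 0.1987 = 8.267 V.

V ≈ 8.27 V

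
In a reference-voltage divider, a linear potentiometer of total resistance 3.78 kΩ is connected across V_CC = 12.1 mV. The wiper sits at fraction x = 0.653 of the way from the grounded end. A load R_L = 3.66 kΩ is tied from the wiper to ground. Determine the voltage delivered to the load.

The pot divides into 1.312 kΩ above the wiper and 2.468 kΩ below.
Lower segment in parallel with the load: 2.468 ‖ 3.66 = 1.474 kΩ.
Then V_out = V_CC · 1.474/(1.312 + 1.474) = 6.403 mV.

V_out ≈ 6.40 mV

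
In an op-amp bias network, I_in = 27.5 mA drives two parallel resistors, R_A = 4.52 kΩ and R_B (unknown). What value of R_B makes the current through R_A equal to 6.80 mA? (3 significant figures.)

R_B ≈ 1.48 kΩ

The fraction through R_A equals R_B/(R_A+R_B).
6.80/27.5 = R_B/(R_A + R_B) → R_B = R_A · (0.2473)/(1 − 0.2473) = 4.52 × 0.3285 = 1.485 kΩ.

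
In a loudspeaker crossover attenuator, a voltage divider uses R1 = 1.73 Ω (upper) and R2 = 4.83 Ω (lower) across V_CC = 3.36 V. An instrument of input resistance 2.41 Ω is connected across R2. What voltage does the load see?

R2 ‖ R_L = (4.83 × 2.41)/(4.83 + 2.41) = 1.608 Ω.
Now apply the divider: V_out = 3.36 × 0.4817 = 1.618 V.
(Unloaded it would be 2.47 V; the load pulls it down.)

V_out ≈ 1.62 V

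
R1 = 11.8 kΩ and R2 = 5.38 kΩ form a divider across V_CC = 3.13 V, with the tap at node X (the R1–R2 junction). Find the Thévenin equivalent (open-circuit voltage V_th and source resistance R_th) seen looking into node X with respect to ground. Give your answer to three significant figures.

V_th ≈ 0.980 V, R_th ≈ 3.70 kΩ

V_th is the unloaded tap voltage: V_CC · R2/(R1+R2) = 3.13 × 0.3132 = 0.9802 V.
Zeroing V_CC shorts the top of R1 to ground, so R_th = R1 ‖ R2 = 3.695 kΩ.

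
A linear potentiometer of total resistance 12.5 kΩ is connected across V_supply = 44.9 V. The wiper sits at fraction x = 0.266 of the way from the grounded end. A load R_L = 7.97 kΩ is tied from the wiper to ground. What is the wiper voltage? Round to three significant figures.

V_out ≈ 9.14 V

Lower segment x·R_p = 3.325 kΩ; upper segment (1−x)·R_p = 9.175 kΩ.
R_L loads the lower segment: effective lower R = 2.346 kΩ.
Loaded-divider output: V_out = 44.9 × 0.2036 = 9.144 V.
(Unloaded: V_out = x·V_supply = 11.9 V.)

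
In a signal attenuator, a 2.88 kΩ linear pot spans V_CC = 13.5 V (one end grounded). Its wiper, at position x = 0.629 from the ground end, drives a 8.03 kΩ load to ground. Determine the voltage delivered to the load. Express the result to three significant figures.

Lower segment x·R_p = 1.812 kΩ; upper segment (1−x)·R_p = 1.068 kΩ.
R_L loads the lower segment: effective lower R = 1.478 kΩ.
Then V_out = V_CC · 1.478/(1.068 + 1.478) = 7.836 V.

V_out ≈ 7.84 V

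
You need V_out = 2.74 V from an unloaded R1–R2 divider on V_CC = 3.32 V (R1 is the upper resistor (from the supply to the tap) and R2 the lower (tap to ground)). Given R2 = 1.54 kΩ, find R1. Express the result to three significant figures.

V_out/V_CC = R2/(R1+R2) = 0.8253.
R1 = R2·(1/k − 1) = 1.54 × 0.2117 = 0.3260 kΩ.

R1 ≈ 0.326 kΩ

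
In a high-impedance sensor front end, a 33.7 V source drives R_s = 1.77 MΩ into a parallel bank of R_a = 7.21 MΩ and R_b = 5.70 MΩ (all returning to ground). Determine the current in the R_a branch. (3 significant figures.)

I ≈ 3.00 µA

Combine the parallel branches: R_p = (1/7.21 + 1/5.70)⁻¹ = 3.183 MΩ.
V_A = 33.7 × 3.183/4.953 = 21.66 V.
Branch current I = V_A/R_a = 21.66/7.21 = 3.004 µA.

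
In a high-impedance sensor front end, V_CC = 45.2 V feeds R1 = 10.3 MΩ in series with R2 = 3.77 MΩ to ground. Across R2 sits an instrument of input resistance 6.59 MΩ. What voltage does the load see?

V_out ≈ 8.54 V

The load sits in parallel with R2, giving an effective lower resistance R2' = R2·R_L/(R2+R_L) = 2.398 MΩ.
Voltage divider with the loaded lower leg: V_out = 45.2 × 2.398/(10.3 + 2.398) = 45.2 × 0.1889 = 8.536 V.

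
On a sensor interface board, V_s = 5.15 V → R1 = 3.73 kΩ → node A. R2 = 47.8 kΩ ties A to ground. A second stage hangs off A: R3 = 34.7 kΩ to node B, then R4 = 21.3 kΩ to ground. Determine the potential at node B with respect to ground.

V_B ≈ 1.71 V

Looking into the second stage from A: R3 + R4 = 56.00 kΩ appears in parallel with R2.
Effective lower resistance at A: R2 ‖ 56.00 = 25.79 kΩ.
So V_A = 5.15 × 0.8736 = 4.499 V.
Then the unloaded second divider: V_B = V_A × R4/(R3+R4) = 4.499 × 0.3804 = 1.711 V.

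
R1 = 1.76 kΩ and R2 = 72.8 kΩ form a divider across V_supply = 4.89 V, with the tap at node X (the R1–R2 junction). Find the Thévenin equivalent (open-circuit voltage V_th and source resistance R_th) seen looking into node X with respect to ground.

V_th ≈ 4.77 V, R_th ≈ 1.72 kΩ

Open-circuit (no load on X): V_th = V_supply · R2/(R1 + R2) = 4.89 × 72.8/(1.760 + 72.8) = 4.775 V.
Zeroing V_supply shorts the top of R1 to ground, so R_th = R1 ‖ R2 = 1.718 kΩ.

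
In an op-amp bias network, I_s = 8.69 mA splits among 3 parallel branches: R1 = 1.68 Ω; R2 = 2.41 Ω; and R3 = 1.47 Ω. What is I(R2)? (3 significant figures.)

ΣG = 1/1.68 + 1/2.41 + 1/1.47 = 1.690.
R2 takes the fraction G_k/ΣG = 0.4149/1.690 = 0.2455, so I = 8.69 × 0.2455 = 2.133 mA.

I ≈ 2.13 mA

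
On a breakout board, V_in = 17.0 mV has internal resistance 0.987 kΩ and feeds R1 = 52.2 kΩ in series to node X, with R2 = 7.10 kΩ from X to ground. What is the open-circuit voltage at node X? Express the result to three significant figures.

V_th ≈ 2.00 mV

R1' = 0.987 + 52.2 = 53.19 kΩ (source resistance + R1).
Open-circuit (no load on X): V_th = V_in · R2/(R1' + R2) = 17.0 × 7.10/(53.19 + 7.10) = 2.002 mV.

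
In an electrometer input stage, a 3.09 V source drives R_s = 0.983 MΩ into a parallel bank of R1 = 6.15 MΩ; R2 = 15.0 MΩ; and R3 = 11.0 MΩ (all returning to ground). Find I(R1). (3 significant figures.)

Equivalent of the parallel group: R_p = 3.123 MΩ.
Node voltage V_A = V_in · R_p/(R_s + R_p) = 3.09 × 0.7606 = 2.350 V.
I(R1) = V_A / R1 = 2.350/6.15 = 0.3822 µA.
(Check via current divider: I_total = 0.7525 µA; share G_k/ΣG = 0.5078 → same result.)

I ≈ 0.382 µA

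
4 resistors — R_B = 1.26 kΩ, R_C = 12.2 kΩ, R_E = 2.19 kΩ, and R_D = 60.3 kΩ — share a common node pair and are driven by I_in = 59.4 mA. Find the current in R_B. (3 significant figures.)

I ≈ 35.0 mA

Total conductance ΣG = 1/1.26 + 1/12.2 + 1/2.19 + 1/60.3 = 1.349 (units of 1/kΩ).
Current divider: I(R_B) = I_in · G_k/ΣG = 59.4 × (0.7937/1.349) = 59.4 × 0.5884 = 34.95 mA.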